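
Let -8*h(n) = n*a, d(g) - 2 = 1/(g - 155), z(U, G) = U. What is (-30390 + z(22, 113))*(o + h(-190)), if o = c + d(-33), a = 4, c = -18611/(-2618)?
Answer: -194499820008/61523 ≈ -3.1614e+6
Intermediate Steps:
c = 18611/2618 (c = -18611*(-1/2618) = 18611/2618 ≈ 7.1089)
d(g) = 2 + 1/(-155 + g) (d(g) = 2 + 1/(g - 155) = 2 + 1/(-155 + g))
h(n) = -n/2 (h(n) = -n*4/8 = -n/2)
o = 2240309/246092 (o = 18611/2618 + (-309 + 2*(-33))/(-155 - 33) = 18611/2618 + (-309 - 66)/(-188) = 18611/2618 - 1/188*(-375) = 18611/2618 + 375/188 = 2240309/246092 ≈ 9.1035)
(-30390 + z(22, 113))*(o + h(-190)) = (-30390 + 22)*(2240309/246092 - ½*(-190)) = -30368*(2240309/246092 + 95) = -30368*25619049/246092 = -194499820008/61523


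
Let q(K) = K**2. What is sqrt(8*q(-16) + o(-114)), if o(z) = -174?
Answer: sqrt(1874) ≈ 43.290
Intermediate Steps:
sqrt(8*q(-16) + o(-114)) = sqrt(8*(-16)**2 - 174) = sqrt(8*256 - 174) = sqrt(2048 - 174) = sqrt(1874)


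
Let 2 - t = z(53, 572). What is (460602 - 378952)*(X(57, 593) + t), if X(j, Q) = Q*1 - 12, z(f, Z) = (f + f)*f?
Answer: -411107750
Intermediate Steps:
z(f, Z) = 2*f**2 (z(f, Z) = (2*f)*f = 2*f**2)
X(j, Q) = -12 + Q (X(j, Q) = Q - 12 = -12 + Q)
t = -5616 (t = 2 - 2*53**2 = 2 - 2*2809 = 2 - 1*5618 = 2 - 5618 = -5616)
(460602 - 378952)*(X(57, 593) + t) = (460602 - 378952)*((-12 + 593) - 5616) = 81650*(581 - 5616) = 81650*(-5035) = -411107750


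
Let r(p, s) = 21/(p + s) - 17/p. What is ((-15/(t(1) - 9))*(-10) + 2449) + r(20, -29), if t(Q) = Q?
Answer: 36406/15 ≈ 2427.1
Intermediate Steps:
r(p, s) = -17/p + 21/(p + s)
((-15/(t(1) - 9))*(-10) + 2449) + r(20, -29) = ((-15/(1 - 9))*(-10) + 2449) + (-17*(-29) + 4*20)/(20*(20 - 29)) = ((-15/(-8))*(-10) + 2449) + (1/20)*(493 + 80)/(-9) = (-⅛*(-15)*(-10) + 2449) + (1/20)*(-⅑)*573 = ((15/8)*(-10) + 2449) - 191/60 = (-75/4 + 2449) - 191/60 = 9721/4 - 191/60 = 36406/15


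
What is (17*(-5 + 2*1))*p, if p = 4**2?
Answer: -816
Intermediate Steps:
p = 16
(17*(-5 + 2*1))*p = (17*(-5 + 2*1))*16 = (17*(-5 + 2))*16 = (17*(-3))*16 = -51*16 = -816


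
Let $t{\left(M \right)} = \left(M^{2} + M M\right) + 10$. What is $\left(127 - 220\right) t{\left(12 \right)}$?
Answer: $-27714$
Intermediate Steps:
$t{\left(M \right)} = 10 + 2 M^{2}$ ($t{\left(M \right)} = \left(M^{2} + M^{2}\right) + 10 = 2 M^{2} + 10 = 10 + 2 M^{2}$)
$\left(127 - 220\right) t{\left(12 \right)} = \left(127 - 220\right) \left(10 + 2 \cdot 12^{2}\right) = - 93 \left(10 + 2 \cdot 144\right) = - 93 \left(10 + 288\right) = \left(-93\right) 298 = -27714$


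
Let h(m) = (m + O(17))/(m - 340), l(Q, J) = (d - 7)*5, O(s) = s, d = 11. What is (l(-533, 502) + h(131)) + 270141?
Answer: 56463501/209 ≈ 2.7016e+5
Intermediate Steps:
l(Q, J) = 20 (l(Q, J) = (11 - 7)*5 = 4*5 = 20)
h(m) = (17 + m)/(-340 + m) (h(m) = (m + 17)/(m - 340) = (17 + m)/(-340 + m))
(l(-533, 502) + h(131)) + 270141 = (20 + (17 + 131)/(-340 + 131)) + 270141 = (20 + 148/(-209)) + 270141 = (20 - 1/209*148) + 270141 = (20 - 148/209) + 270141 = 4032/209 + 270141 = 56463501/209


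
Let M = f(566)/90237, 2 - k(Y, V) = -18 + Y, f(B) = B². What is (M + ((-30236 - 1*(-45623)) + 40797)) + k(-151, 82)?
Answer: 5085626491/90237 ≈ 56359.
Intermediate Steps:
k(Y, V) = 20 - Y (k(Y, V) = 2 - (-18 + Y) = 2 + (18 - Y) = 20 - Y)
M = 320356/90237 (M = 566²/90237 = 320356*(1/90237) = 320356/90237 ≈ 3.5502)
(M + ((-30236 - 1*(-45623)) + 40797)) + k(-151, 82) = (320356/90237 + ((-30236 - 1*(-45623)) + 40797)) + (20 - 1*(-151)) = (320356/90237 + ((-30236 + 45623) + 40797)) + (20 + 151) = (320356/90237 + (15387 + 40797)) + 171 = (320356/90237 + 56184) + 171 = 5070195964/90237 + 171 = 5085626491/90237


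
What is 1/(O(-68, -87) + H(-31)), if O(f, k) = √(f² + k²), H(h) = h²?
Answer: 961/911328 - √12193/911328 ≈ 0.00093334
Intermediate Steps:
1/(O(-68, -87) + H(-31)) = 1/(√((-68)² + (-87)²) + (-31)²) = 1/(√(4624 + 7569) + 961) = 1/(√12193 + 961) = 1/(961 + √12193)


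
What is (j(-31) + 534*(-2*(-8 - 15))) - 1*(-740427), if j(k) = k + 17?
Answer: 764977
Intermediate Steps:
j(k) = 17 + k
(j(-31) + 534*(-2*(-8 - 15))) - 1*(-740427) = ((17 - 31) + 534*(-2*(-8 - 15))) - 1*(-740427) = (-14 + 534*(-2*(-23))) + 740427 = (-14 + 534*46) + 740427 = (-14 + 24564) + 740427 = 24550 + 740427 = 764977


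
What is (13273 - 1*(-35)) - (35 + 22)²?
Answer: 10059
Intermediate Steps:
(13273 - 1*(-35)) - (35 + 22)² = (13273 + 35) - 1*57² = 13308 - 1*3249 = 13308 - 3249 = 10059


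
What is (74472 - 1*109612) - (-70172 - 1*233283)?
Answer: 268315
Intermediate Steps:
(74472 - 1*109612) - (-70172 - 1*233283) = (74472 - 109612) - (-70172 - 233283) = -35140 - 1*(-303455) = -35140 + 303455 = 268315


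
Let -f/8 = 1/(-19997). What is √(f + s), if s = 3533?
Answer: √1412776231773/19997 ≈ 59.439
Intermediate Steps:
f = 8/19997 (f = -8/(-19997) = -8*(-1/19997) = 8/19997 ≈ 0.00040006)
√(f + s) = √(8/19997 + 3533) = √(70649409/19997) = √1412776231773/19997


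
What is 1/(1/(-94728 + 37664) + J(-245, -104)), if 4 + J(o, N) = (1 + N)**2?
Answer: 57064/605163719 ≈ 9.4295e-5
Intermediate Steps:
J(o, N) = -4 + (1 + N)**2
1/(1/(-94728 + 37664) + J(-245, -104)) = 1/(1/(-94728 + 37664) + (-4 + (1 - 104)**2)) = 1/(1/(-57064) + (-4 + (-103)**2)) = 1/(-1/57064 + (-4 + 10609)) = 1/(-1/57064 + 10605) = 1/(605163719/57064) = 57064/605163719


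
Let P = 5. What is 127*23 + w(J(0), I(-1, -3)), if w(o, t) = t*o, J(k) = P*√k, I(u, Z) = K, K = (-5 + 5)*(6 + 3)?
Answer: 2921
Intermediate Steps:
K = 0 (K = 0*9 = 0)
I(u, Z) = 0
J(k) = 5*√k
w(o, t) = o*t
127*23 + w(J(0), I(-1, -3)) = 127*23 + (5*√0)*0 = 2921 + (5*0)*0 = 2921 + 0*0 = 2921 + 0 = 2921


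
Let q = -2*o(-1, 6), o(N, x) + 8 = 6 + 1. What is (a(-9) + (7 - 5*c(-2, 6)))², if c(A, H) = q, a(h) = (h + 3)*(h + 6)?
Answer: 225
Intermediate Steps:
o(N, x) = -1 (o(N, x) = -8 + (6 + 1) = -8 + 7 = -1)
a(h) = (3 + h)*(6 + h)
q = 2 (q = -2*(-1) = 2)
c(A, H) = 2
(a(-9) + (7 - 5*c(-2, 6)))² = ((18 + (-9)² + 9*(-9)) + (7 - 5*2))² = ((18 + 81 - 81) + (7 - 10))² = (18 - 3)² = 15² = 225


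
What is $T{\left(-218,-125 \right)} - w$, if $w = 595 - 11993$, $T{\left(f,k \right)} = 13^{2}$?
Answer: $11567$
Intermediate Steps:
$T{\left(f,k \right)} = 169$
$w = -11398$ ($w = 595 - 11993 = -11398$)
$T{\left(-218,-125 \right)} - w = 169 - -11398 = 169 + 11398 = 11567$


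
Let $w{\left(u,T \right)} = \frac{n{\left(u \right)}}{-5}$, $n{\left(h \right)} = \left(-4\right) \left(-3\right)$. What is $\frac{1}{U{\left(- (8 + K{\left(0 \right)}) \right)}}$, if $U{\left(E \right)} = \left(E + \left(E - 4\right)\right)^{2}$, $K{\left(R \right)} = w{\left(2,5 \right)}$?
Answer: $\frac{25}{5776} \approx 0.0043283$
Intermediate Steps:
$n{\left(h \right)} = 12$
$w{\left(u,T \right)} = - \frac{12}{5}$ ($w{\left(u,T \right)} = \frac{12}{-5} = 12 \left(- \frac{1}{5}\right) = - \frac{12}{5}$)
$K{\left(R \right)} = - \frac{12}{5}$
$U{\left(E \right)} = \left(-4 + 2 E\right)^{2}$ ($U{\left(E \right)} = \left(E + \left(-4 + E\right)\right)^{2} = \left(-4 + 2 E\right)^{2}$)
$\frac{1}{U{\left(- (8 + K{\left(0 \right)}) \right)}} = \frac{1}{4 \left(-2 - \left(8 - \frac{12}{5}\right)\right)^{2}} = \frac{1}{4 \left(-2 - \frac{28}{5}\right)^{2}} = \frac{1}{4 \left(- \frac{38}{5}\right)^{2}} = \frac{1}{4 \cdot \frac{1444}{25}} = \frac{1}{\frac{5776}{25}} = \frac{25}{5776}$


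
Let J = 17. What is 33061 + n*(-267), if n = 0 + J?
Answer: 28522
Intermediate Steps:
n = 17 (n = 0 + 17 = 17)
33061 + n*(-267) = 33061 + 17*(-267) = 33061 - 4539 = 28522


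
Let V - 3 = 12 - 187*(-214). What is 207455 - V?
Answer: 167422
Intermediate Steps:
V = 40033 (V = 3 + (12 - 187*(-214)) = 3 + (12 + 40018) = 3 + 40030 = 40033)
207455 - V = 207455 - 1*40033 = 207455 - 40033 = 167422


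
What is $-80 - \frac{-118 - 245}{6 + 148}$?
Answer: $- \frac{1087}{14} \approx -77.643$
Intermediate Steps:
$-80 - \frac{-118 - 245}{6 + 148} = -80 - - \frac{363}{154} = -80 - \left(-363\right) \frac{1}{154} = -80 - - \frac{33}{14} = -80 + \frac{33}{14} = - \frac{1087}{14}$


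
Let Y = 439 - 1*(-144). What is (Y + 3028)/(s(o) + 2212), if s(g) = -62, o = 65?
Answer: 3611/2150 ≈ 1.6795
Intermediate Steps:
Y = 583 (Y = 439 + 144 = 583)
(Y + 3028)/(s(o) + 2212) = (583 + 3028)/(-62 + 2212) = 3611/2150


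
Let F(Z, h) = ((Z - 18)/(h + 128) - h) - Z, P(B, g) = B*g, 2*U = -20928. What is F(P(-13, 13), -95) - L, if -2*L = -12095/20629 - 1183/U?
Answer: 111426467627/431723712 ≈ 258.10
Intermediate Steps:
U = -10464 (U = (½)*(-20928) = -10464)
F(Z, h) = -Z - h + (-18 + Z)/(128 + h) (F(Z, h) = ((-18 + Z)/(128 + h) - h) - Z = (-h + (-18 + Z)/(128 + h)) - Z = -Z - h + (-18 + Z)/(128 + h))
L = 102157973/431723712 (L = -(-12095/20629 - 1183/(-10464))/2 = -(-12095*1/20629 - 1183*(-1/10464))/2 = -(-12095/20629 + 1183/10464)/2 = -½*(-102157973/215861856) = 102157973/431723712 ≈ 0.23663)
F(P(-13, 13), -95) - L = (-18 - 1*(-95)² - 128*(-95) - (-1651)*13 - 1*(-13*13)*(-95))/(128 - 95) - 1*102157973/431723712 = (-18 - 1*9025 + 12160 - 127*(-169) - 1*(-169)*(-95))/33 - 102157973/431723712 = (-18 - 9025 + 12160 + 21463 - 16055)/33 - 102157973/431723712 = (1/33)*8525 - 102157973/431723712 = 775/3 - 102157973/431723712 = 111426467627/431723712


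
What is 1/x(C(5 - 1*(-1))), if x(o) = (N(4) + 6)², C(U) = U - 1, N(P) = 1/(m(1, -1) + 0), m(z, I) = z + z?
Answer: 4/169 ≈ 0.023669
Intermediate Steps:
m(z, I) = 2*z
N(P) = ½ (N(P) = 1/(2*1 + 0) = 1/(2 + 0) = 1/2 = ½)
C(U) = -1 + U
x(o) = 169/4 (x(o) = (½ + 6)² = (13/2)² = 169/4)
1/x(C(5 - 1*(-1))) = 1/(169/4) = 4/169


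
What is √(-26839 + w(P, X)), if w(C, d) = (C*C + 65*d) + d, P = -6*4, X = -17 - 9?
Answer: 7*I*√571 ≈ 167.27*I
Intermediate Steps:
X = -26
P = -24
w(C, d) = C² + 66*d (w(C, d) = (C² + 65*d) + d = C² + 66*d)
√(-26839 + w(P, X)) = √(-26839 + ((-24)² + 66*(-26))) = √(-26839 + (576 - 1716)) = √(-26839 - 1140) = √(-27979) = 7*I*√571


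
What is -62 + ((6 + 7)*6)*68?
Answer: 5242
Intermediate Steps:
-62 + ((6 + 7)*6)*68 = -62 + (13*6)*68 = -62 + 78*68 = -62 + 5304 = 5242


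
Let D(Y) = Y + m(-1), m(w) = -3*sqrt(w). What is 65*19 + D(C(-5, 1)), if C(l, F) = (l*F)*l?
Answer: 1260 - 3*I ≈ 1260.0 - 3.0*I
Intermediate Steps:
C(l, F) = F*l**2 (C(l, F) = (F*l)*l = F*l**2)
D(Y) = Y - 3*I
65*19 + D(C(-5, 1)) = 65*19 + (1*(-5)**2 - 3*I) = 1235 + (1*25 - 3*I) = 1235 + (25 - 3*I) = 1260 - 3*I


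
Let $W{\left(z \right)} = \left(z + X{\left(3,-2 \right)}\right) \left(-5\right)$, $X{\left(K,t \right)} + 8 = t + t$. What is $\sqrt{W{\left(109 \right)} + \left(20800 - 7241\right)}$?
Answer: $\sqrt{13074} \approx 114.34$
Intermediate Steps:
$X{\left(K,t \right)} = -8 + 2 t$ ($X{\left(K,t \right)} = -8 + \left(t + t\right) = -8 + 2 t$)
$W{\left(z \right)} = 60 - 5 z$ ($W{\left(z \right)} = \left(z + \left(-8 + 2 \left(-2\right)\right)\right) \left(-5\right) = \left(z - 12\right) \left(-5\right) = \left(-12 + z\right) \left(-5\right) = 60 - 5 z$)
$\sqrt{W{\left(109 \right)} + \left(20800 - 7241\right)} = \sqrt{\left(60 - 545\right) + \left(20800 - 7241\right)} = \sqrt{\left(60 - 545\right) + 13559} = \sqrt{-485 + 13559} = \sqrt{13074}$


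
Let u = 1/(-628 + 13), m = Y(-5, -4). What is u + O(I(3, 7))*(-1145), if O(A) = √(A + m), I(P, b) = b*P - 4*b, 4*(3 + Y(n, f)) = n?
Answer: -1/615 - 3435*I*√5/2 ≈ -0.001626 - 3840.4*I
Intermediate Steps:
Y(n, f) = -3 + n/4
m = -17/4 (m = -3 + (¼)*(-5) = -3 - 5/4 = -17/4 ≈ -4.2500)
I(P, b) = -4*b + P*b (I(P, b) = P*b - 4*b = -4*b + P*b)
O(A) = √(-17/4 + A) (O(A) = √(A - 17/4) = √(-17/4 + A))
u = -1/615 (u = 1/(-615) = -1/615 ≈ -0.0016260)
u + O(I(3, 7))*(-1145) = -1/615 + (√(-17 + 4*(7*(-4 + 3)))/2)*(-1145) = -1/615 + (√(-17 + 4*(7*(-1)))/2)*(-1145) = -1/615 + (√(-17 + 4*(-7))/2)*(-1145) = -1/615 + (√(-17 - 28)/2)*(-1145) = -1/615 + (√(-45)/2)*(-1145) = -1/615 + ((3*I*√5)/2)*(-1145) = -1/615 + (3*I*√5/2)*(-1145) = -1/615 - 3435*I*√5/2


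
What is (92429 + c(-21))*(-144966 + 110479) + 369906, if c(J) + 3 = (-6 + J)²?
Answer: -3212266579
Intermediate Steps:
c(J) = -3 + (-6 + J)²
(92429 + c(-21))*(-144966 + 110479) + 369906 = (92429 + (-3 + (-6 - 21)²))*(-144966 + 110479) + 369906 = (92429 + (-3 + (-27)²))*(-34487) + 369906 = (92429 + (-3 + 729))*(-34487) + 369906 = (92429 + 726)*(-34487) + 369906 = 93155*(-34487) + 369906 = -3212636485 + 369906 = -3212266579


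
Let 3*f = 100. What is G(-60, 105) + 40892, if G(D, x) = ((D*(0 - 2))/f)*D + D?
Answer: 40616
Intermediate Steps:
f = 100/3 (f = (⅓)*100 = 100/3 ≈ 33.333)
G(D, x) = D - 3*D²/50 (G(D, x) = ((D*(0 - 2))/(100/3))*D + D = ((D*(-2))*(3/100))*D + D = (-2*D*(3/100))*D + D = (-3*D/50)*D + D = -3*D²/50 + D = D - 3*D²/50)
G(-60, 105) + 40892 = (1/50)*(-60)*(50 - 3*(-60)) + 40892 = (1/50)*(-60)*(50 + 180) + 40892 = (1/50)*(-60)*230 + 40892 = -276 + 40892 = 40616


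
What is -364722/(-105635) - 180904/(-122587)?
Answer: 63819969854/12949477745 ≈ 4.9284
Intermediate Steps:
-364722/(-105635) - 180904/(-122587) = -364722*(-1/105635) - 180904*(-1/122587) = 364722/105635 + 180904/122587 = 63819969854/12949477745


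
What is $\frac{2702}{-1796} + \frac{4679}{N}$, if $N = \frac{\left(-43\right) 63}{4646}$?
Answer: $- \frac{19524953191}{2432682} \approx -8026.1$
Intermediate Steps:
$N = - \frac{2709}{4646}$ ($N = \left(-2709\right) \frac{1}{4646} = - \frac{2709}{4646} \approx -0.58308$)
$\frac{2702}{-1796} + \frac{4679}{N} = \frac{2702}{-1796} + \frac{4679}{- \frac{2709}{4646}} = 2702 \left(- \frac{1}{1796}\right) + 4679 \left(- \frac{4646}{2709}\right) = - \frac{1351}{898} - \frac{21738634}{2709} = - \frac{19524953191}{2432682}$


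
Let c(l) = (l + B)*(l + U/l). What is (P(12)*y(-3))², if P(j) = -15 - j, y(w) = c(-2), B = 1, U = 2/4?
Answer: 59049/16 ≈ 3690.6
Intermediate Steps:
U = ½ (U = 2*(¼) = ½ ≈ 0.50000)
c(l) = (1 + l)*(l + 1/(2*l)) (c(l) = (l + 1)*(l + 1/(2*l)) = (1 + l)*(l + 1/(2*l)))
y(w) = 9/4 (y(w) = ½ - 2 + (-2)² + (½)/(-2) = ½ - 2 + 4 + (½)*(-½) = ½ - 2 + 4 - ¼ = 9/4)
(P(12)*y(-3))² = ((-15 - 1*12)*(9/4))² = ((-15 - 12)*(9/4))² = (-27*9/4)² = (-243/4)² = 59049/16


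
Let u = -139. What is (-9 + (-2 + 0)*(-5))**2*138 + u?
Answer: -1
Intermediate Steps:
(-9 + (-2 + 0)*(-5))**2*138 + u = (-9 + (-2 + 0)*(-5))**2*138 - 139 = (-9 - 2*(-5))**2*138 - 139 = (-9 + 10)**2*138 - 139 = 1**2*138 - 139 = 1*138 - 139 = 138 - 139 = -1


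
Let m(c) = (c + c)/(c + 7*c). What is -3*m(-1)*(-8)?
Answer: 6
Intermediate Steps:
m(c) = 1/4 (m(c) = (2*c)/((8*c)) = (2*c)*(1/(8*c)) = 1/4)
-3*m(-1)*(-8) = -3*1/4*(-8) = -3/4*(-8) = 6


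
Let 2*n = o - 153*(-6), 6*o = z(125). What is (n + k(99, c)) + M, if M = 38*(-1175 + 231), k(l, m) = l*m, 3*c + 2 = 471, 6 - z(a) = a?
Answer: -239351/12 ≈ -19946.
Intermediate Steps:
z(a) = 6 - a
c = 469/3 (c = -⅔ + (⅓)*471 = -⅔ + 157 = 469/3 ≈ 156.33)
o = -119/6 (o = (6 - 1*125)/6 = (6 - 125)/6 = (⅙)*(-119) = -119/6 ≈ -19.833)
M = -35872 (M = 38*(-944) = -35872)
n = 5389/12 (n = (-119/6 - 153*(-6))/2 = (-119/6 + 918)/2 = (½)*(5389/6) = 5389/12 ≈ 449.08)
(n + k(99, c)) + M = (5389/12 + 99*(469/3)) - 35872 = (5389/12 + 15477) - 35872 = 191113/12 - 35872 = -239351/12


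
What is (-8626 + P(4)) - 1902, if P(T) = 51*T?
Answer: -10324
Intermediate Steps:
(-8626 + P(4)) - 1902 = (-8626 + 51*4) - 1902 = (-8626 + 204) - 1902 = -8422 - 1902 = -10324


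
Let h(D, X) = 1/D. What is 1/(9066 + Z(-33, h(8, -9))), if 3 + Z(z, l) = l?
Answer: 8/72505 ≈ 0.00011034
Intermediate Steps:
Z(z, l) = -3 + l
1/(9066 + Z(-33, h(8, -9))) = 1/(9066 + (-3 + 1/8)) = 1/(9066 + (-3 + ⅛)) = 1/(9066 - 23/8) = 1/(72505/8) = 8/72505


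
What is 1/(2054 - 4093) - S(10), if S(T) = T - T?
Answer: -1/2039 ≈ -0.00049044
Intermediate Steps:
S(T) = 0
1/(2054 - 4093) - S(10) = 1/(2054 - 4093) - 1*0 = 1/(-2039) + 0 = -1/2039 + 0 = -1/2039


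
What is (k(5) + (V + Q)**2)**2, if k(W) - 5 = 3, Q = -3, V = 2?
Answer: 81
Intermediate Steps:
k(W) = 8 (k(W) = 5 + 3 = 8)
(k(5) + (V + Q)**2)**2 = (8 + (2 - 3)**2)**2 = (8 + (-1)**2)**2 = (8 + 1)**2 = 9**2 = 81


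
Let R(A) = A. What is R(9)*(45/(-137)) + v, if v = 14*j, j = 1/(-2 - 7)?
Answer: -5563/1233 ≈ -4.5118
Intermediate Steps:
j = -1/9 (j = 1/(-9) = -1/9 ≈ -0.11111)
v = -14/9 (v = 14*(-1/9) = -14/9 ≈ -1.5556)
R(9)*(45/(-137)) + v = 9*(45/(-137)) - 14/9 = 9*(45*(-1/137)) - 14/9 = 9*(-45/137) - 14/9 = -405/137 - 14/9 = -5563/1233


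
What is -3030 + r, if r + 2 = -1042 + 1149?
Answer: -2925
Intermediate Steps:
r = 105 (r = -2 + (-1042 + 1149) = -2 + 107 = 105)
-3030 + r = -3030 + 105 = -2925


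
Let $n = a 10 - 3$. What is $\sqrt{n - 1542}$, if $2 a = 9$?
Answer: $10 i \sqrt{15} \approx 38.73 i$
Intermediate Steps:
$a = \frac{9}{2}$ ($a = \frac{1}{2} \cdot 9 = \frac{9}{2} \approx 4.5$)
$n = 42$ ($n = \frac{9}{2} \cdot 10 - 3 = 45 - 3 = 42$)
$\sqrt{n - 1542} = \sqrt{42 - 1542} = \sqrt{-1500} = 10 i \sqrt{15}$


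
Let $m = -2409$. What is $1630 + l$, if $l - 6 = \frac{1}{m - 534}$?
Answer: $\frac{4814747}{2943} \approx 1636.0$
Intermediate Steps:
$l = \frac{17657}{2943}$ ($l = 6 + \frac{1}{-2409 - 534} = 6 + \frac{1}{-2943} = 6 - \frac{1}{2943} = \frac{17657}{2943} \approx 5.9997$)
$1630 + l = 1630 + \frac{17657}{2943} = \frac{4814747}{2943}$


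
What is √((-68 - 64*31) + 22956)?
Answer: 2*√5226 ≈ 144.58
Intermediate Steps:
√((-68 - 64*31) + 22956) = √((-68 - 1984) + 22956) = √(-2052 + 22956) = √20904 = 2*√5226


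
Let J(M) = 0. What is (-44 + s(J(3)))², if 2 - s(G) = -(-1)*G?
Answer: 1764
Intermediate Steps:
s(G) = 2 - G (s(G) = 2 - (-1)*(-G) = 2 - G)
(-44 + s(J(3)))² = (-44 + (2 - 1*0))² = (-44 + (2 + 0))² = (-44 + 2)² = (-42)² = 1764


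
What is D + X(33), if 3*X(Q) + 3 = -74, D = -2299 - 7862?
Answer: -30560/3 ≈ -10187.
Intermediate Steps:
D = -10161
X(Q) = -77/3 (X(Q) = -1 + (⅓)*(-74) = -1 - 74/3 = -77/3)
D + X(33) = -10161 - 77/3 = -30560/3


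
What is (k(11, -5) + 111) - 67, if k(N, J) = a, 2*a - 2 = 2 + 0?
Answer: 46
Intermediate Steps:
a = 2 (a = 1 + (2 + 0)/2 = 1 + (1/2)*2 = 1 + 1 = 2)
k(N, J) = 2
(k(11, -5) + 111) - 67 = (2 + 111) - 67 = 113 - 67 = 46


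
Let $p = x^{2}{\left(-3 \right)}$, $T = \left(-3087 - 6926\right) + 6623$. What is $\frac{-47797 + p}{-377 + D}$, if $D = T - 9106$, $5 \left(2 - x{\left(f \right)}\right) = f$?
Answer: $\frac{398252}{107275} \approx 3.7124$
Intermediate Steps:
$T = -3390$ ($T = -10013 + 6623 = -3390$)
$x{\left(f \right)} = 2 - \frac{f}{5}$
$D = -12496$ ($D = -3390 - 9106 = -12496$)
$p = \frac{169}{25}$ ($p = \left(2 - - \frac{3}{5}\right)^{2} = \left(2 + \frac{3}{5}\right)^{2} = \left(\frac{13}{5}\right)^{2} = \frac{169}{25} \approx 6.76$)
$\frac{-47797 + p}{-377 + D} = \frac{-47797 + \frac{169}{25}}{-377 - 12496} = - \frac{1194756}{25 \left(-12873\right)} = \left(- \frac{1194756}{25}\right) \left(- \frac{1}{12873}\right) = \frac{398252}{107275}$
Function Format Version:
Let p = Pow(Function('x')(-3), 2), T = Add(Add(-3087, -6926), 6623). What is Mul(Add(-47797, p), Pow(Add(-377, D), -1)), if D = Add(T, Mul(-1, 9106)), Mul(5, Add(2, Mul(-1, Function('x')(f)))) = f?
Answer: Rational(398252, 107275) ≈ 3.7124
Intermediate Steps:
T = -3390 (T = Add(-10013, 6623) = -3390)
Function('x')(f) = Add(2, Mul(Rational(-1, 5), f))
D = -12496 (D = Add(-3390, Mul(-1, 9106)) = Add(-3390, -9106) = -12496)
p = Rational(169, 25) (p = Pow(Add(2, Mul(Rational(-1, 5), -3)), 2) = Pow(Add(2, Rational(3, 5)), 2) = Pow(Rational(13, 5), 2) = Rational(169, 25) ≈ 6.7600)
Mul(Add(-47797, p), Pow(Add(-377, D), -1)) = Mul(Add(-47797, Rational(169, 25)), Pow(Add(-377, -12496), -1)) = Mul(Rational(-1194756, 25), Pow(-12873, -1)) = Mul(Rational(-1194756, 25), Rational(-1, 12873)) = Rational(398252, 107275)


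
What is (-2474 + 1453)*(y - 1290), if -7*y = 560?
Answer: 1398770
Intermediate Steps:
y = -80 (y = -⅐*560 = -80)
(-2474 + 1453)*(y - 1290) = (-2474 + 1453)*(-80 - 1290) = -1021*(-1370) = 1398770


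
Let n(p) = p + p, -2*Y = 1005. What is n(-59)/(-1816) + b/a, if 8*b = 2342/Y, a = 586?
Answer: 8553809/133687110 ≈ 0.063984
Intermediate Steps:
Y = -1005/2 (Y = -1/2*1005 = -1005/2 ≈ -502.50)
n(p) = 2*p
b = -1171/2010 (b = (2342/(-1005/2))/8 = (2342*(-2/1005))/8 = (1/8)*(-4684/1005) = -1171/2010 ≈ -0.58259)
n(-59)/(-1816) + b/a = (2*(-59))/(-1816) - 1171/2010/586 = -118*(-1/1816) - 1171/2010*1/586 = 59/908 - 1171/1177860 = 8553809/133687110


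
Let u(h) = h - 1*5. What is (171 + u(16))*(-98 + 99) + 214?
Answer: 396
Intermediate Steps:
u(h) = -5 + h (u(h) = h - 5 = -5 + h)
(171 + u(16))*(-98 + 99) + 214 = (171 + (-5 + 16))*(-98 + 99) + 214 = (171 + 11)*1 + 214 = 182*1 + 214 = 182 + 214 = 396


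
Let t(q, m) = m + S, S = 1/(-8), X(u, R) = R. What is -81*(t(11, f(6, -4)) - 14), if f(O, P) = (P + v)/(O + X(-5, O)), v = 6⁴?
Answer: -60615/8 ≈ -7576.9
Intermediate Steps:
v = 1296
S = -⅛ ≈ -0.12500
f(O, P) = (1296 + P)/(2*O) (f(O, P) = (P + 1296)/(O + O) = (1296 + P)/((2*O)) = (1296 + P)*(1/(2*O)) = (1296 + P)/(2*O))
t(q, m) = -⅛ + m (t(q, m) = m - ⅛ = -⅛ + m)
-81*(t(11, f(6, -4)) - 14) = -81*((-⅛ + (½)*(1296 - 4)/6) - 14) = -81*((-⅛ + (½)*(⅙)*1292) - 14) = -81*((-⅛ + 323/3) - 14) = -81*(2581/24 - 14) = -81*2245/24 = -60615/8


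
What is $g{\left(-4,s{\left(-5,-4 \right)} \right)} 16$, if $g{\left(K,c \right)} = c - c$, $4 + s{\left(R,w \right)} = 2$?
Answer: $0$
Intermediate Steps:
$s{\left(R,w \right)} = -2$ ($s{\left(R,w \right)} = -4 + 2 = -2$)
$g{\left(K,c \right)} = 0$
$g{\left(-4,s{\left(-5,-4 \right)} \right)} 16 = 0 \cdot 16 = 0$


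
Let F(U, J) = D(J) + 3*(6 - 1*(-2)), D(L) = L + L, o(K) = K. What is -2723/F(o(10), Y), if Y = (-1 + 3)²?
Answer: -2723/32 ≈ -85.094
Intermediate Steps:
D(L) = 2*L
Y = 4 (Y = 2² = 4)
F(U, J) = 24 + 2*J (F(U, J) = 2*J + 3*(6 - 1*(-2)) = 2*J + 3*(6 + 2) = 2*J + 3*8 = 2*J + 24 = 24 + 2*J)
-2723/F(o(10), Y) = -2723/(24 + 2*4) = -2723/(24 + 8) = -2723/32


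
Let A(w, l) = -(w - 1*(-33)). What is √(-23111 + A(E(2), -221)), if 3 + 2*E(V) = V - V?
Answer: I*√92570/2 ≈ 152.13*I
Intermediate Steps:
E(V) = -3/2 (E(V) = -3/2 + (V - V)/2 = -3/2 + (½)*0 = -3/2 + 0 = -3/2)
A(w, l) = -33 - w (A(w, l) = -(w + 33) = -(33 + w) = -33 - w)
√(-23111 + A(E(2), -221)) = √(-23111 + (-33 - 1*(-3/2))) = √(-23111 + (-33 + 3/2)) = √(-23111 - 63/2) = √(-46285/2) = I*√92570/2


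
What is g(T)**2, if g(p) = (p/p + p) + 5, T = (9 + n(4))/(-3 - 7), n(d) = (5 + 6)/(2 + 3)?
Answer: 14884/625 ≈ 23.814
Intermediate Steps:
n(d) = 11/5
T = -28/25 (T = (9 + 11/5)/(-3 - 7) = (56/5)/(-10) = (56/5)*(-1/10) = -28/25 ≈ -1.1200)
g(p) = 6 + p (g(p) = (1 + p) + 5 = 6 + p)
g(T)**2 = (6 - 28/25)**2 = (122/25)**2 = 14884/625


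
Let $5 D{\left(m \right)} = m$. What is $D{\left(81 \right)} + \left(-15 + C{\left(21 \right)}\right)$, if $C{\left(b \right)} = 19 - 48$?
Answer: $- \frac{139}{5} \approx -27.8$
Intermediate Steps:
$C{\left(b \right)} = -29$
$D{\left(m \right)} = \frac{m}{5}$
$D{\left(81 \right)} + \left(-15 + C{\left(21 \right)}\right) = \frac{1}{5} \cdot 81 - 44 = \frac{81}{5} - 44 = - \frac{139}{5}$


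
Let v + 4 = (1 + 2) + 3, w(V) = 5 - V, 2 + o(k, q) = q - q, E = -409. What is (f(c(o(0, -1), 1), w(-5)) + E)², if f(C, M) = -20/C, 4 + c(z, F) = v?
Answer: 159201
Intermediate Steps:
o(k, q) = -2 (o(k, q) = -2 + (q - q) = -2 + 0 = -2)
v = 2 (v = -4 + ((1 + 2) + 3) = -4 + (3 + 3) = -4 + 6 = 2)
c(z, F) = -2 (c(z, F) = -4 + 2 = -2)
(f(c(o(0, -1), 1), w(-5)) + E)² = (-20/(-2) - 409)² = (-20*(-½) - 409)² = (10 - 409)² = (-399)² = 159201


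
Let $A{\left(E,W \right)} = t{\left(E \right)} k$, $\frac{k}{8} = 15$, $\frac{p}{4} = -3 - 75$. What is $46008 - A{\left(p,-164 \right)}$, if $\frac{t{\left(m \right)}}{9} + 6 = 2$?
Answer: $50328$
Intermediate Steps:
$t{\left(m \right)} = -36$ ($t{\left(m \right)} = -54 + 9 \cdot 2 = -54 + 18 = -36$)
$p = -312$ ($p = 4 \left(-3 - 75\right) = 4 \left(-78\right) = -312$)
$k = 120$ ($k = 8 \cdot 15 = 120$)
$A{\left(E,W \right)} = -4320$ ($A{\left(E,W \right)} = \left(-36\right) 120 = -4320$)
$46008 - A{\left(p,-164 \right)} = 46008 - -4320 = 46008 + 4320 = 50328$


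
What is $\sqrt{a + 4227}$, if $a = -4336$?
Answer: $i \sqrt{109} \approx 10.44 i$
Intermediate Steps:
$\sqrt{a + 4227} = \sqrt{-4336 + 4227} = \sqrt{-109} = i \sqrt{109}$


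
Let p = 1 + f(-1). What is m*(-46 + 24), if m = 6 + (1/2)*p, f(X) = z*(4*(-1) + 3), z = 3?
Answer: -110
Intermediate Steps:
f(X) = -3 (f(X) = 3*(4*(-1) + 3) = 3*(-4 + 3) = 3*(-1) = -3)
p = -2 (p = 1 - 3 = -2)
m = 5 (m = 6 + (1/2)*(-2) = 6 + (1*(½))*(-2) = 6 + (½)*(-2) = 6 - 1 = 5)
m*(-46 + 24) = 5*(-46 + 24) = 5*(-22) = -110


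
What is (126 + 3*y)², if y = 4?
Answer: 19044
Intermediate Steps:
(126 + 3*y)² = (126 + 3*4)² = (126 + 12)² = 138² = 19044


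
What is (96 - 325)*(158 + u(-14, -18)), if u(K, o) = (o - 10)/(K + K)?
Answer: -36411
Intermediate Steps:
u(K, o) = (-10 + o)/(2*K) (u(K, o) = (-10 + o)/((2*K)) = (-10 + o)*(1/(2*K)) = (-10 + o)/(2*K))
(96 - 325)*(158 + u(-14, -18)) = (96 - 325)*(158 + (½)*(-10 - 18)/(-14)) = -229*(158 + (½)*(-1/14)*(-28)) = -229*(158 + 1) = -229*159 = -36411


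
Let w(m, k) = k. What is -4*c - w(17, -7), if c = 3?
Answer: -5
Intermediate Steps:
-4*c - w(17, -7) = -4*3 - 1*(-7) = -12 + 7 = -5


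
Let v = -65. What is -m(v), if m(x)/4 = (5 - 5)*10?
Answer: 0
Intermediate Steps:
m(x) = 0 (m(x) = 4*((5 - 5)*10) = 4*(0*10) = 4*0 = 0)
-m(v) = -1*0 = 0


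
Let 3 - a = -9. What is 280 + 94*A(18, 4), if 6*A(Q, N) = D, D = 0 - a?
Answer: 92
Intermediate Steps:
a = 12 (a = 3 - 1*(-9) = 3 + 9 = 12)
D = -12 (D = 0 - 1*12 = 0 - 12 = -12)
A(Q, N) = -2 (A(Q, N) = (⅙)*(-12) = -2)
280 + 94*A(18, 4) = 280 + 94*(-2) = 280 - 188 = 92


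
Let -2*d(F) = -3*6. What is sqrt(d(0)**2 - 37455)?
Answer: I*sqrt(37374) ≈ 193.32*I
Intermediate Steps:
d(F) = 9 (d(F) = -(-3)*6/2 = -1/2*(-18) = 9)
sqrt(d(0)**2 - 37455) = sqrt(9**2 - 37455) = sqrt(81 - 37455) = sqrt(-37374) = I*sqrt(37374)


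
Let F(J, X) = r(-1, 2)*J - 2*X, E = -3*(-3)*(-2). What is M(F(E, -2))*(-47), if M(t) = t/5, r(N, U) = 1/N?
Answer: -1034/5 ≈ -206.80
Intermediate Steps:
E = -18 (E = 9*(-2) = -18)
F(J, X) = -J - 2*X (F(J, X) = J/(-1) - 2*X = -J - 2*X)
M(t) = t/5 (M(t) = t*(⅕) = t/5)
M(F(E, -2))*(-47) = ((-1*(-18) - 2*(-2))/5)*(-47) = ((18 + 4)/5)*(-47) = ((⅕)*22)*(-47) = (22/5)*(-47) = -1034/5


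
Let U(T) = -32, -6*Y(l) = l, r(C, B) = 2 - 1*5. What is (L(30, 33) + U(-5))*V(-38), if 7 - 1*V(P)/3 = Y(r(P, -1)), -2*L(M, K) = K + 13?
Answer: -2145/2 ≈ -1072.5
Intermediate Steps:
L(M, K) = -13/2 - K/2 (L(M, K) = -(K + 13)/2 = -(13 + K)/2 = -13/2 - K/2)
r(C, B) = -3 (r(C, B) = 2 - 5 = -3)
Y(l) = -l/6
V(P) = 39/2 (V(P) = 21 - (-1)*(-3)/2 = 21 - 3*½ = 21 - 3/2 = 39/2)
(L(30, 33) + U(-5))*V(-38) = ((-13/2 - ½*33) - 32)*(39/2) = ((-13/2 - 33/2) - 32)*(39/2) = (-23 - 32)*(39/2) = -55*39/2 = -2145/2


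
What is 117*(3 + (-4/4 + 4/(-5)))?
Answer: 702/5 ≈ 140.40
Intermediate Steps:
117*(3 + (-4/4 + 4/(-5))) = 117*(3 + (-4*¼ + 4*(-⅕))) = 117*(3 + (-1 - ⅘)) = 117*(3 - 9/5) = 117*(6/5) = 702/5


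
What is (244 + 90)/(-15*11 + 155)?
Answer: -167/5 ≈ -33.400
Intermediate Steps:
(244 + 90)/(-15*11 + 155) = 334/(-165 + 155) = 334/(-10) = 334*(-⅒) = -167/5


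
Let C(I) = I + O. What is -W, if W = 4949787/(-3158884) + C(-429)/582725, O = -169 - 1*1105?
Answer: 222288016079/141596975300 ≈ 1.5699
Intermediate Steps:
O = -1274 (O = -169 - 1105 = -1274)
C(I) = -1274 + I (C(I) = I - 1274 = -1274 + I)
W = -222288016079/141596975300 (W = 4949787/(-3158884) + (-1274 - 429)/582725 = 4949787*(-1/3158884) - 1703*1/582725 = -4949787/3158884 - 131/44825 = -222288016079/141596975300 ≈ -1.5699)
-W = -1*(-222288016079/141596975300) = 222288016079/141596975300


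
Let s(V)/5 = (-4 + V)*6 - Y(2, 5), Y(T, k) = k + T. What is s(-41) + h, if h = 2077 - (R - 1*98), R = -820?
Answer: 1610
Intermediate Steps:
Y(T, k) = T + k
s(V) = -155 + 30*V (s(V) = 5*((-4 + V)*6 - (2 + 5)) = 5*((-24 + 6*V) - 1*7) = 5*((-24 + 6*V) - 7) = 5*(-31 + 6*V) = -155 + 30*V)
h = 2995 (h = 2077 - (-820 - 1*98) = 2077 - (-820 - 98) = 2077 - 1*(-918) = 2077 + 918 = 2995)
s(-41) + h = (-155 + 30*(-41)) + 2995 = (-155 - 1230) + 2995 = -1385 + 2995 = 1610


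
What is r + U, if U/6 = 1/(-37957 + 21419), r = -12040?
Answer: -99558763/8269 ≈ -12040.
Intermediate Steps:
U = -3/8269 (U = 6/(-37957 + 21419) = 6/(-16538) = 6*(-1/16538) = -3/8269 ≈ -0.00036280)
r + U = -12040 - 3/8269 = -99558763/8269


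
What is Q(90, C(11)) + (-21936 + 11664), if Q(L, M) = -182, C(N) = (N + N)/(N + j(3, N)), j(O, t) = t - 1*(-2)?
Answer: -10454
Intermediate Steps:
j(O, t) = 2 + t (j(O, t) = t + 2 = 2 + t)
C(N) = 2*N/(2 + 2*N) (C(N) = (N + N)/(N + (2 + N)) = (2*N)/(2 + 2*N) = 2*N/(2 + 2*N))
Q(90, C(11)) + (-21936 + 11664) = -182 + (-21936 + 11664) = -182 - 10272 = -10454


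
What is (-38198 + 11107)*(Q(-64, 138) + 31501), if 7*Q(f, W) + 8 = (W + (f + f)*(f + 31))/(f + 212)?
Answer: -63157275391/74 ≈ -8.5348e+8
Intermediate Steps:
Q(f, W) = -8/7 + (W + 2*f*(31 + f))/(7*(212 + f)) (Q(f, W) = -8/7 + ((W + (f + f)*(f + 31))/(f + 212))/7 = -8/7 + ((W + (2*f)*(31 + f))/(212 + f))/7 = -8/7 + ((W + 2*f*(31 + f))/(212 + f))/7 = -8/7 + (W + 2*f*(31 + f))/(7*(212 + f)))
(-38198 + 11107)*(Q(-64, 138) + 31501) = (-38198 + 11107)*((-1696 + 138 + 2*(-64)**2 + 54*(-64))/(7*(212 - 64)) + 31501) = -27091*((1/7)*(-1696 + 138 + 2*4096 - 3456)/148 + 31501) = -27091*((1/7)*(1/148)*(-1696 + 138 + 8192 - 3456) + 31501) = -27091*((1/7)*(1/148)*3178 + 31501) = -27091*(227/74 + 31501) = -27091*2331301/74 = -63157275391/74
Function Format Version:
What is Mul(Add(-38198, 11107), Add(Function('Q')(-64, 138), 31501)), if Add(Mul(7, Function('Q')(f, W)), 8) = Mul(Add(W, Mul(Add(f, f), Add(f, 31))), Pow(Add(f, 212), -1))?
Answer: Rational(-63157275391, 74) ≈ -8.5348e+8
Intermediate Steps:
Function('Q')(f, W) = Add(Rational(-8, 7), Mul(Rational(1, 7), Pow(Add(212, f), -1), Add(W, Mul(2, f, Add(31, f))))) (Function('Q')(f, W) = Add(Rational(-8, 7), Mul(Rational(1, 7), Mul(Add(W, Mul(Add(f, f), Add(f, 31))), Pow(Add(f, 212), -1)))) = Add(Rational(-8, 7), Mul(Rational(1, 7), Mul(Add(W, Mul(Mul(2, f), Add(31, f))), Pow(Add(212, f), -1)))) = Add(Rational(-8, 7), Mul(Rational(1, 7), Mul(Add(W, Mul(2, f, Add(31, f))), Pow(Add(212, f), -1)))) = Add(Rational(-8, 7), Mul(Rational(1, 7), Mul(Pow(Add(212, f), -1), Add(W, Mul(2, f, Add(31, f)))))) = Add(Rational(-8, 7), Mul(Rational(1, 7), Pow(Add(212, f), -1), Add(W, Mul(2, f, Add(31, f))))))
Mul(Add(-38198, 11107), Add(Function('Q')(-64, 138), 31501)) = Mul(Add(-38198, 11107), Add(Mul(Rational(1, 7), Pow(Add(212, -64), -1), Add(-1696, 138, Mul(2, Pow(-64, 2)), Mul(54, -64))), 31501)) = Mul(-27091, Add(Mul(Rational(1, 7), Pow(148, -1), Add(-1696, 138, Mul(2, 4096), -3456)), 31501)) = Mul(-27091, Add(Mul(Rational(1, 7), Rational(1, 148), Add(-1696, 138, 8192, -3456)), 31501)) = Mul(-27091, Add(Mul(Rational(1, 7), Rational(1, 148), 3178), 31501)) = Mul(-27091, Add(Rational(227, 74), 31501)) = Mul(-27091, Rational(2331301, 74)) = Rational(-63157275391, 74)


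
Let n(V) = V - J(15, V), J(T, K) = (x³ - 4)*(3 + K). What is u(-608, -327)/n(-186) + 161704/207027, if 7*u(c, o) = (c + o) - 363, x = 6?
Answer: 219368783/282591855 ≈ 0.77627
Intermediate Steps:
u(c, o) = -363/7 + c/7 + o/7 (u(c, o) = ((c + o) - 363)/7 = (-363 + c + o)/7 = -363/7 + c/7 + o/7)
J(T, K) = 636 + 212*K (J(T, K) = (6³ - 4)*(3 + K) = (216 - 4)*(3 + K) = 212*(3 + K) = 636 + 212*K)
n(V) = -636 - 211*V (n(V) = V - (636 + 212*V) = V + (-636 - 212*V) = -636 - 211*V)
u(-608, -327)/n(-186) + 161704/207027 = (-363/7 + (⅐)*(-608) + (⅐)*(-327))/(-636 - 211*(-186)) + 161704/207027 = (-363/7 - 608/7 - 327/7)/(-636 + 39246) + 161704*(1/207027) = -1298/7/38610 + 161704/207027 = -1298/7*1/38610 + 161704/207027 = -59/12285 + 161704/207027 = 219368783/282591855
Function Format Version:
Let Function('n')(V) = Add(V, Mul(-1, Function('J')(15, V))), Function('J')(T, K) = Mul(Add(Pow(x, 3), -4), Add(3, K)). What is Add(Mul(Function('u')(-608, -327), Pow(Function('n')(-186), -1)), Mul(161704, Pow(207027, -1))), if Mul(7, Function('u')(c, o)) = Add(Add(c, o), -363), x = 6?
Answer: Rational(219368783, 282591855) ≈ 0.77627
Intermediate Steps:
Function('u')(c, o) = Add(Rational(-363, 7), Mul(Rational(1, 7), c), Mul(Rational(1, 7), o)) (Function('u')(c, o) = Mul(Rational(1, 7), Add(Add(c, o), -363)) = Mul(Rational(1, 7), Add(-363, c, o)) = Add(Rational(-363, 7), Mul(Rational(1, 7), c), Mul(Rational(1, 7), o)))
Function('J')(T, K) = Add(636, Mul(212, K)) (Function('J')(T, K) = Mul(Add(Pow(6, 3), -4), Add(3, K)) = Mul(Add(216, -4), Add(3, K)) = Mul(212, Add(3, K)) = Add(636, Mul(212, K)))
Function('n')(V) = Add(-636, Mul(-211, V)) (Function('n')(V) = Add(V, Mul(-1, Add(636, Mul(212, V)))) = Add(V, Add(-636, Mul(-212, V))) = Add(-636, Mul(-211, V)))
Add(Mul(Function('u')(-608, -327), Pow(Function('n')(-186), -1)), Mul(161704, Pow(207027, -1))) = Add(Mul(Add(Rational(-363, 7), Mul(Rational(1, 7), -608), Mul(Rational(1, 7), -327)), Pow(Add(-636, Mul(-211, -186)), -1)), Mul(161704, Pow(207027, -1))) = Add(Mul(Add(Rational(-363, 7), Rational(-608, 7), Rational(-327, 7)), Pow(Add(-636, 39246), -1)), Mul(161704, Rational(1, 207027))) = Add(Mul(Rational(-1298, 7), Pow(38610, -1)), Rational(161704, 207027)) = Add(Mul(Rational(-1298, 7), Rational(1, 38610)), Rational(161704, 207027)) = Add(Rational(-59, 12285), Rational(161704, 207027)) = Rational(219368783, 282591855)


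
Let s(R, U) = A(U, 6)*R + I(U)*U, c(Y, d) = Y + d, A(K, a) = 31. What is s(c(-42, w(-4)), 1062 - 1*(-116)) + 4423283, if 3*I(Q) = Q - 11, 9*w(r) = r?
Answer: 43921883/9 ≈ 4.8802e+6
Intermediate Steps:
w(r) = r/9
I(Q) = -11/3 + Q/3 (I(Q) = (Q - 11)/3 = (-11 + Q)/3 = -11/3 + Q/3)
s(R, U) = 31*R + U*(-11/3 + U/3) (s(R, U) = 31*R + (-11/3 + U/3)*U = 31*R + U*(-11/3 + U/3))
s(c(-42, w(-4)), 1062 - 1*(-116)) + 4423283 = (31*(-42 + (1/9)*(-4)) + (1062 - 1*(-116))*(-11 + (1062 - 1*(-116)))/3) + 4423283 = (31*(-42 - 4/9) + (1062 + 116)*(-11 + (1062 + 116))/3) + 4423283 = (31*(-382/9) + (1/3)*1178*(-11 + 1178)) + 4423283 = (-11842/9 + (1/3)*1178*1167) + 4423283 = (-11842/9 + 458242) + 4423283 = 4112336/9 + 4423283 = 43921883/9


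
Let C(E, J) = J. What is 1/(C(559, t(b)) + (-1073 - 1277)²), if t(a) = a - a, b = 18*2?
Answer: 1/5522500 ≈ 1.8108e-7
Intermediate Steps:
b = 36
t(a) = 0
1/(C(559, t(b)) + (-1073 - 1277)²) = 1/(0 + (-1073 - 1277)²) = 1/(0 + (-2350)²) = 1/(0 + 5522500) = 1/5522500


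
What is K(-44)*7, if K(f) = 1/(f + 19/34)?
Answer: -34/211 ≈ -0.16114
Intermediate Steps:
K(f) = 1/(19/34 + f) (K(f) = 1/(f + 19*(1/34)) = 1/(f + 19/34) = 1/(19/34 + f))
K(-44)*7 = (34/(19 + 34*(-44)))*7 = (34/(19 - 1496))*7 = (34/(-1477))*7 = (34*(-1/1477))*7 = -34/1477*7 = -34/211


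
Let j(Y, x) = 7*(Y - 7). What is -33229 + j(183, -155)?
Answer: -31997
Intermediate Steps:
j(Y, x) = -49 + 7*Y (j(Y, x) = 7*(-7 + Y) = -49 + 7*Y)
-33229 + j(183, -155) = -33229 + (-49 + 7*183) = -33229 + (-49 + 1281) = -33229 + 1232 = -31997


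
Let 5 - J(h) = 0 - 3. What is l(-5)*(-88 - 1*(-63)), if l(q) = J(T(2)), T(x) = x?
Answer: -200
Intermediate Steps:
J(h) = 8 (J(h) = 5 - (0 - 3) = 5 - 1*(-3) = 5 + 3 = 8)
l(q) = 8
l(-5)*(-88 - 1*(-63)) = 8*(-88 - 1*(-63)) = 8*(-88 + 63) = 8*(-25) = -200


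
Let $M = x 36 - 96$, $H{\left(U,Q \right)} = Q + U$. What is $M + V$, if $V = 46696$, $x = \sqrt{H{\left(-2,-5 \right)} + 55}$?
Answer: $46600 + 144 \sqrt{3} \approx 46849.0$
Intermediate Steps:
$x = 4 \sqrt{3}$ ($x = \sqrt{\left(-5 - 2\right) + 55} = \sqrt{-7 + 55} = \sqrt{48} = 4 \sqrt{3} \approx 6.9282$)
$M = -96 + 144 \sqrt{3}$ ($M = 4 \sqrt{3} \cdot 36 - 96 = 144 \sqrt{3} - 96 = -96 + 144 \sqrt{3} \approx 153.42$)
$M + V = \left(-96 + 144 \sqrt{3}\right) + 46696 = 46600 + 144 \sqrt{3}$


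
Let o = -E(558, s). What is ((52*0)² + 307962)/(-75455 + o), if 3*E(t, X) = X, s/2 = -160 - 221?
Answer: -102654/25067 ≈ -4.0952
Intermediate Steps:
s = -762 (s = 2*(-160 - 221) = 2*(-381) = -762)
E(t, X) = X/3
o = 254 (o = -(-762)/3 = -1*(-254) = 254)
((52*0)² + 307962)/(-75455 + o) = ((52*0)² + 307962)/(-75455 + 254) = (0² + 307962)/(-75201) = (0 + 307962)*(-1/75201) = 307962*(-1/75201) = -102654/25067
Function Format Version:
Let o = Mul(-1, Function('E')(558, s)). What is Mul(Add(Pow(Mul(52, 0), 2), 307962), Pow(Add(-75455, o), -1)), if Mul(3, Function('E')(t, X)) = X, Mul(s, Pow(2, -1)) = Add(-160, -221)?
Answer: Rational(-102654, 25067) ≈ -4.0952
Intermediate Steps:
s = -762 (s = Mul(2, Add(-160, -221)) = Mul(2, -381) = -762)
Function('E')(t, X) = Mul(Rational(1, 3), X)
o = 254 (o = Mul(-1, Mul(Rational(1, 3), -762)) = Mul(-1, -254) = 254)
Mul(Add(Pow(Mul(52, 0), 2), 307962), Pow(Add(-75455, o), -1)) = Mul(Add(Pow(Mul(52, 0), 2), 307962), Pow(Add(-75455, 254), -1)) = Mul(Add(Pow(0, 2), 307962), Pow(-75201, -1)) = Mul(Add(0, 307962), Rational(-1, 75201)) = Mul(307962, Rational(-1, 75201)) = Rational(-102654, 25067)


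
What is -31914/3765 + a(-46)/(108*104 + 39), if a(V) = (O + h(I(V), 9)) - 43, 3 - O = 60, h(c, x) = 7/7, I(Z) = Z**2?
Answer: -40008381/4715035 ≈ -8.4853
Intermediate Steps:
h(c, x) = 1 (h(c, x) = 7*(1/7) = 1)
O = -57 (O = 3 - 1*60 = 3 - 60 = -57)
a(V) = -99 (a(V) = (-57 + 1) - 43 = -56 - 43 = -99)
-31914/3765 + a(-46)/(108*104 + 39) = -31914/3765 - 99/(108*104 + 39) = -31914*1/3765 - 99/(11232 + 39) = -10638/1255 - 99/11271 = -10638/1255 - 99*1/11271 = -10638/1255 - 33/3757 = -40008381/4715035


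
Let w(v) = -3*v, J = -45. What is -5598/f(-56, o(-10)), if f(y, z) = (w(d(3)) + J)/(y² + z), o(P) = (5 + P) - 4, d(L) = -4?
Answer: 5834982/11 ≈ 5.3045e+5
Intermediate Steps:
o(P) = 1 + P
f(y, z) = -33/(z + y²) (f(y, z) = (-3*(-4) - 45)/(y² + z) = (12 - 45)/(z + y²) = -33/(z + y²))
-5598/f(-56, o(-10)) = -5598/((-33/((1 - 10) + (-56)²))) = -5598/((-33/(-9 + 3136))) = -5598/((-33/3127)) = -5598/((-33*1/3127)) = -5598/(-33/3127) = -5598*(-3127/33) = 5834982/11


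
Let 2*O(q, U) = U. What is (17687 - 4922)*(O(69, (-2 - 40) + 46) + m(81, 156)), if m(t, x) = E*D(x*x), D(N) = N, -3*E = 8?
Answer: -828371910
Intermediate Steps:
E = -8/3 (E = -⅓*8 = -8/3 ≈ -2.6667)
m(t, x) = -8*x²/3 (m(t, x) = -8*x*x/3 = -8*x²/3)
O(q, U) = U/2
(17687 - 4922)*(O(69, (-2 - 40) + 46) + m(81, 156)) = (17687 - 4922)*(((-2 - 40) + 46)/2 - 8/3*156²) = 12765*((-42 + 46)/2 - 8/3*24336) = 12765*((½)*4 - 64896) = 12765*(2 - 64896) = 12765*(-64894) = -828371910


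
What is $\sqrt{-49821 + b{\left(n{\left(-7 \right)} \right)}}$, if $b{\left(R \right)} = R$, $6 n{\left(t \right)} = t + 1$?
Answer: $i \sqrt{49822} \approx 223.21 i$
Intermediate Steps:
$n{\left(t \right)} = \frac{1}{6} + \frac{t}{6}$ ($n{\left(t \right)} = \frac{t + 1}{6} = \frac{1 + t}{6} = \frac{1}{6} + \frac{t}{6}$)
$\sqrt{-49821 + b{\left(n{\left(-7 \right)} \right)}} = \sqrt{-49821 + \left(\frac{1}{6} + \frac{1}{6} \left(-7\right)\right)} = \sqrt{-49821 + \left(\frac{1}{6} - \frac{7}{6}\right)} = \sqrt{-49821 - 1} = \sqrt{-49822} = i \sqrt{49822}$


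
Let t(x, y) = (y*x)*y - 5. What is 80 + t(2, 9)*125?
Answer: 19705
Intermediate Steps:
t(x, y) = -5 + x*y² (t(x, y) = (x*y)*y - 5 = x*y² - 5 = -5 + x*y²)
80 + t(2, 9)*125 = 80 + (-5 + 2*9²)*125 = 80 + (-5 + 2*81)*125 = 80 + (-5 + 162)*125 = 80 + 157*125 = 80 + 19625 = 19705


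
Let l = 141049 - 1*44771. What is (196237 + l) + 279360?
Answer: 571875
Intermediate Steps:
l = 96278 (l = 141049 - 44771 = 96278)
(196237 + l) + 279360 = (196237 + 96278) + 279360 = 292515 + 279360 = 571875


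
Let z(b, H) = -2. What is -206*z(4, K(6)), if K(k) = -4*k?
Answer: 412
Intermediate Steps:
-206*z(4, K(6)) = -206*(-2) = 412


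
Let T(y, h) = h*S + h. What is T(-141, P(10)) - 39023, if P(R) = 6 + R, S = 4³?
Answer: -37983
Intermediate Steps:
S = 64
T(y, h) = 65*h (T(y, h) = h*64 + h = 64*h + h = 65*h)
T(-141, P(10)) - 39023 = 65*(6 + 10) - 39023 = 65*16 - 39023 = 1040 - 39023 = -37983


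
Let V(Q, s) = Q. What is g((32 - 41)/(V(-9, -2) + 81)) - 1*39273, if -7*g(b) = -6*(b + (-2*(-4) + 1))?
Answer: -1099431/28 ≈ -39265.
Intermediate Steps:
g(b) = 54/7 + 6*b/7 (g(b) = -(-6)*(b + (-2*(-4) + 1))/7 = -(-6)*(b + (8 + 1))/7 = -(-6)*(b + 9)/7 = -(-6)*(9 + b)/7 = -(-54 - 6*b)/7 = 54/7 + 6*b/7)
g((32 - 41)/(V(-9, -2) + 81)) - 1*39273 = (54/7 + 6*((32 - 41)/(-9 + 81))/7) - 1*39273 = (54/7 + 6*(-9/72)/7) - 39273 = (54/7 + 6*(-9*1/72)/7) - 39273 = (54/7 + (6/7)*(-⅛)) - 39273 = (54/7 - 3/28) - 39273 = 213/28 - 39273 = -1099431/28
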